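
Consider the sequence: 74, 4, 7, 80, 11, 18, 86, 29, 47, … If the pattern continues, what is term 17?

Positions follow the repeating pattern ABB; grouping by letter gives 2 tracks.
Track A = 74, 80, 86: adding 6 each time.
Track B = 4, 7, 11, 18, 29, 47: Fibonacci-style (each term is the sum of the two before it).
The 17th slot belongs to track B; its 11th term is 521.

521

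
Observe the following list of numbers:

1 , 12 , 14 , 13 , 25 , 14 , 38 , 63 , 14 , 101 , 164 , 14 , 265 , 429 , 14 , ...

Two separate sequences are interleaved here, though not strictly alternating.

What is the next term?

The slot pattern repeats as AAB (period 3), so there are 2 interleaved tracks.
Track A: 1, 12, 13, 25, 38, 63, 101, 164, 265, 429. A Fibonacci-like recurrence a_n = a_{n-1} + a_{n-2}.
Track B: 14, 14, 14, 14, 14. The constant sequence 14.
Term 16 comes from track A (its 11th entry): 694.

694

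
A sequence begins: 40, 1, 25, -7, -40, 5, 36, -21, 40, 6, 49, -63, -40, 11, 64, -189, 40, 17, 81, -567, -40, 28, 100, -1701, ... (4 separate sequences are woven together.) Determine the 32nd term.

-15309

Split by position mod 4 into 4 tracks.
Track A: 40, -40, 40, -40, 40, -40 (the oscillation 40·(−1)^(n+1)).
Track B: 1, 5, 6, 11, 17, 28 (a Fibonacci-like recurrence a_n = a_{n-1} + a_{n-2}).
Track C: 25, 36, 49, 64, 81, 100 (perfect squares starting at 5²).
Track D: -7, -21, -63, -189, -567, -1701 (geometric, ×3 each step).
Position 32 falls in track D as its term 8, giving -15309.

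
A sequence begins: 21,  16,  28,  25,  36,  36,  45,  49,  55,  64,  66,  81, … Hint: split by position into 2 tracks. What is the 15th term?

Taking every 2nd term gives 2 separate tracks.
Track A = 21, 28, 36, 45, 55, 66: triangular numbers n(n+1)/2 for n = 6, 7, ….
Track B = 16, 25, 36, 49, 64, 81: consecutive squares n² from n = 4.
Position 15 falls in track A as its term 8, giving 91.

91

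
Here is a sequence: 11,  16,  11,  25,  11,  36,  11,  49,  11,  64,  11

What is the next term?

Taking every 2nd term gives 2 separate tracks.
Subsequence A is 11, 11, 11, 11, 11, 11, which is the constant sequence 11.
Subsequence B is 16, 25, 36, 49, 64, which is perfect squares starting at 4².
The 12th slot belongs to subsequence B; its 6th term is 81.

81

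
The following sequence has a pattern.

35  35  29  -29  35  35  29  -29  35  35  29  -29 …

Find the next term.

Reading positions in blocks of 4 reveals the pattern AABB — 2 tracks woven together.
Track A: 35, 35, 35, 35, 35, 35 — the constant sequence 35.
Track B: 29, -29, 29, -29, 29, -29 — oscillating between 29 and -29.
Term 13 comes from track A (its 7th entry): 35.

35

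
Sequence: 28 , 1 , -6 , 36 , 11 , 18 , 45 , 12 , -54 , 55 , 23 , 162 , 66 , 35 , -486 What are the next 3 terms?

The terms cycle through 3 interleaved subsequences.
Stream A: 28, 36, 45, 55, 66. The triangular numbers T_7, T_8, ….
Stream B: 1, 11, 12, 23, 35. A Fibonacci-like recurrence a_n = a_{n-1} + a_{n-2}.
Stream C: -6, 18, -54, 162, -486. A geometric progression (common ratio -3).
Position 16 falls in stream A as its term 6, giving 78.
Position 17 falls in stream B as its term 6, giving 58.
Position 18 → stream C, term 6 = 1458.

78, 58, 1458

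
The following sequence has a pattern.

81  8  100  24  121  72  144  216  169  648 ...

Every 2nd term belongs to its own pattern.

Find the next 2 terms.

Split by position mod 2 into 2 tracks.
Subsequence A = 81, 100, 121, 144, 169: perfect squares starting at 9².
Subsequence B = 8, 24, 72, 216, 648: a geometric progression (common ratio 3).
The 11th slot belongs to subsequence A; its 6th term is 196.
Term 12 comes from subsequence B (its 6th entry): 1944.

196, 1944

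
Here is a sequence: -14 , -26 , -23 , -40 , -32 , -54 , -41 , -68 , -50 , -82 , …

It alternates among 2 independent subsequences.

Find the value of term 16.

Odd-indexed and even-indexed terms follow separate rules.
Stream A = -14, -23, -32, -41, -50: arithmetic with common difference −9.
Stream B = -26, -40, -54, -68, -82: subtracting 14 each time.
Position 16 falls in stream B as its term 8, giving -124.

-124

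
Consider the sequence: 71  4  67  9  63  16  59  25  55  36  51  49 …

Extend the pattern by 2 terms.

47, 64

Split by position mod 2 into 2 tracks.
Stream A = 71, 67, 63, 59, 55, 51: arithmetic, step −4.
Stream B = 4, 9, 16, 25, 36, 49: consecutive squares n² from n = 2.
Term 13 comes from stream A (its 7th entry): 47.
Term 14 comes from stream B (its 7th entry): 64.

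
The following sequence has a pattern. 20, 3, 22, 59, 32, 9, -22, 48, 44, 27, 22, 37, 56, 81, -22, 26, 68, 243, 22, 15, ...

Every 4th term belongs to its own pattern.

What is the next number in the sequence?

Taking every 4th term gives 4 separate tracks.
Subsequence A: 20, 32, 44, 56, 68. Adding 12 each time.
Subsequence B: 3, 9, 27, 81, 243. Successive powers of 3.
Subsequence C: 22, -22, 22, -22, 22. Alternating ±22.
Subsequence D: 59, 48, 37, 26, 15. Arithmetic, step −11.
Position 21 → subsequence A, term 6 = 80.

80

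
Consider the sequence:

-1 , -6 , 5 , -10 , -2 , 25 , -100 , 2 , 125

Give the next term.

Taking every 3rd term gives 3 separate tracks.
Track A: -1, -10, -100 — geometric with ratio 10.
Track B: -6, -2, 2 — arithmetic, step +4.
Track C: 5, 25, 125 — powers 5^1, 5^2, 5^3, ….
Position 10 falls in track A as its term 4, giving -1000.

-1000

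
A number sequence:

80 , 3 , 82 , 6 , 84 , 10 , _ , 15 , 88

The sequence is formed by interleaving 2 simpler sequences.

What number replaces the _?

86

Positions 1, 3, 5, … form one subsequence and positions 2, 4, 6, … form another.
Subsequence A: 80, 82, 84, ?, 88 — arithmetic, step +2.
Subsequence B: 3, 6, 10, 15 — triangular numbers starting at T_2.
The gap is subsequence A's term 4; the rule gives 86.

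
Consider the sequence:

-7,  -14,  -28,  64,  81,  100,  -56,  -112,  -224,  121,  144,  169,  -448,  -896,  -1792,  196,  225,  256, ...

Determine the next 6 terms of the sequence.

-3584, -7168, -14336, 289, 324, 361

The slot pattern repeats as AAABBB (period 6), so there are 2 interleaved tracks.
Stream A = -7, -14, -28, -56, -112, -224, -448, -896, -1792: geometric, ×2 each step.
Stream B = 64, 81, 100, 121, 144, 169, 196, 225, 256: the squares 8², 9², 10², ….
Position 19 → stream A, term 10 = -3584.
The 20th slot belongs to stream A; its 11th term is -7168.
Position 21 falls in stream A as its term 12, giving -14336.
Position 22 falls in stream B as its term 10, giving 289.
Position 23 falls in stream B as its term 11, giving 324.
The 24th slot belongs to stream B; its 12th term is 361.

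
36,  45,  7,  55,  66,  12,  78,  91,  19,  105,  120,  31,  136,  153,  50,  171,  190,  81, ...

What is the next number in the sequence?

Positions follow the repeating pattern AAB; grouping by letter gives 2 tracks.
Subsequence A = 36, 45, 55, 66, 78, 91, 105, 120, 136, 153, 171, 190: the triangular numbers T_8, T_9, ….
Subsequence B = 7, 12, 19, 31, 50, 81: each term equals the sum of the previous two.
Position 19 falls in subsequence A as its term 13, giving 210.

210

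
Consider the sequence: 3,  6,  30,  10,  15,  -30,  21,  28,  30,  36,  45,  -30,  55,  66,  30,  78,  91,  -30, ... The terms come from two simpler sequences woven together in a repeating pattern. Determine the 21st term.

30

Reading positions in blocks of 3 reveals the pattern AAB — 2 tracks woven together.
Subsequence A = 3, 6, 10, 15, 21, 28, 36, 45, 55, 66, 78, 91: triangular numbers n(n+1)/2 for n = 2, 3, ….
Subsequence B = 30, -30, 30, -30, 30, -30: the oscillation 30·(−1)^(n+1).
The 21st slot belongs to subsequence B; its 7th term is 30.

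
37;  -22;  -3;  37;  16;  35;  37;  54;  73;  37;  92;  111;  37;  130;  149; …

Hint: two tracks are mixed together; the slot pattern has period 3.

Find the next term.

Positions follow the repeating pattern ABB; grouping by letter gives 2 tracks.
Track A: 37, 37, 37, 37, 37. Constant 37.
Track B: -22, -3, 16, 35, 54, 73, 92, 111, 130, 149. Arithmetic with common difference +19.
Position 16 falls in track A as its term 6, giving 37.

37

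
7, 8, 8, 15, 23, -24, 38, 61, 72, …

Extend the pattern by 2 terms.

99, 160

Positions follow the repeating pattern AAB; grouping by letter gives 2 tracks.
Stream A: 7, 8, 15, 23, 38, 61 — Fibonacci-style (each term is the sum of the two before it).
Stream B: 8, -24, 72 — multiplying by -3 each time.
The 10th slot belongs to stream A; its 7th term is 99.
Position 11 falls in stream A as its term 8, giving 160.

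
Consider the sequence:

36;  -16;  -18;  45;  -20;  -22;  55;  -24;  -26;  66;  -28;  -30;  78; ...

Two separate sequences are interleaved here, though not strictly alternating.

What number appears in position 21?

-42

Positions follow the repeating pattern ABB; grouping by letter gives 2 tracks.
Subsequence A is 36, 45, 55, 66, 78, which is triangular numbers starting at T_8.
Subsequence B is -16, -18, -20, -22, -24, -26, -28, -30, which is linear: a_n = -14 − 2·n.
Term 21 comes from subsequence B (its 14th entry): -42.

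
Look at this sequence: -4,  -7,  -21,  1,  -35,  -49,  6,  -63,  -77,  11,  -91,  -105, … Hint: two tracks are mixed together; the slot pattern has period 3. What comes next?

16

Positions follow the repeating pattern ABB; grouping by letter gives 2 tracks.
Track A: -4, 1, 6, 11 — arithmetic, step +5.
Track B: -7, -21, -35, -49, -63, -77, -91, -105 — arithmetic with common difference −14.
The 13th slot belongs to track A; its 5th term is 16.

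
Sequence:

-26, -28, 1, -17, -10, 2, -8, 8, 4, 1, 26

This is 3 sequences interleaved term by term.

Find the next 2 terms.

Split by position mod 3 into 3 tracks.
Subsequence A: -26, -17, -8, 1. Adding 9 each time.
Subsequence B: -28, -10, 8, 26. Adding 18 each time.
Subsequence C: 1, 2, 4. A geometric progression (common ratio 2).
Position 12 → subsequence C, term 4 = 8.
Term 13 comes from subsequence A (its 5th entry): 10.

8, 10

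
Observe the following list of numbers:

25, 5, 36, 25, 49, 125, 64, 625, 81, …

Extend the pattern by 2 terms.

3125, 100

Odd-indexed and even-indexed terms follow separate rules.
Stream A: 25, 36, 49, 64, 81. The squares 5², 6², 7², ….
Stream B: 5, 25, 125, 625. Powers of 5.
Term 10 comes from stream B (its 5th entry): 3125.
Position 11 falls in stream A as its term 6, giving 100.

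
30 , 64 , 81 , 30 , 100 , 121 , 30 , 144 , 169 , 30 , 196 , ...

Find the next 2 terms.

Positions follow the repeating pattern ABB; grouping by letter gives 2 tracks.
Track A: 30, 30, 30, 30. Constant 30.
Track B: 64, 81, 100, 121, 144, 169, 196. Consecutive squares n² from n = 8.
Position 12 → track B, term 8 = 225.
Position 13 → track A, term 5 = 30.

225, 30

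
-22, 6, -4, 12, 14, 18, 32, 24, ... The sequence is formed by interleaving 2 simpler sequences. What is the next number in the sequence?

50

Positions 1, 3, 5, … form one subsequence and positions 2, 4, 6, … form another.
Subsequence A: -22, -4, 14, 32. Arithmetic, step +18.
Subsequence B: 6, 12, 18, 24. Linear: a_n = 6·n.
The 9th slot belongs to subsequence A; its 5th term is 50.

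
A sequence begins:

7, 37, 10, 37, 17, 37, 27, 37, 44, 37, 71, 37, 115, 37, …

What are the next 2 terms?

186, 37

Taking every 2nd term gives 2 separate tracks.
Track A: 7, 10, 17, 27, 44, 71, 115. Each term equals the sum of the previous two.
Track B: 37, 37, 37, 37, 37, 37, 37. The constant sequence 37.
Term 15 comes from track A (its 8th entry): 186.
The 16th slot belongs to track B; its 8th term is 37.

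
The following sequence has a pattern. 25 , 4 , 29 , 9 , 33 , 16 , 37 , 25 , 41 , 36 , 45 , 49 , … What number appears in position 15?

Positions 1, 3, 5, … form one subsequence and positions 2, 4, 6, … form another.
Stream A: 25, 29, 33, 37, 41, 45. Arithmetic with common difference +4.
Stream B: 4, 9, 16, 25, 36, 49. Consecutive squares n² from n = 2.
Position 15 falls in stream A as its term 8, giving 53.

53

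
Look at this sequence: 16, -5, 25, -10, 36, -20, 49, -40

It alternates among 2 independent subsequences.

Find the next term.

64

Positions 1, 3, 5, … form one subsequence and positions 2, 4, 6, … form another.
Subsequence A is 16, 25, 36, 49, which is perfect squares starting at 4².
Subsequence B is -5, -10, -20, -40, which is geometric, ×2 each step.
The 9th slot belongs to subsequence A; its 5th term is 64.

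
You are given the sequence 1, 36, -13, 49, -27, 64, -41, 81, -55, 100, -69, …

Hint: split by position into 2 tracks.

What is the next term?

121

Odd-indexed and even-indexed terms follow separate rules.
Stream A: 1, -13, -27, -41, -55, -69. Arithmetic, step −14.
Stream B: 36, 49, 64, 81, 100. Consecutive squares n² from n = 6.
Position 12 falls in stream B as its term 6, giving 121.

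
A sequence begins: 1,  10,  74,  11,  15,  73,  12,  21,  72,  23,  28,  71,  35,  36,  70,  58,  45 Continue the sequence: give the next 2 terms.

69, 93

Split by position mod 3 into 3 tracks.
Subsequence A is 1, 11, 12, 23, 35, 58, which is Fibonacci-style (each term is the sum of the two before it).
Subsequence B is 10, 15, 21, 28, 36, 45, which is triangular numbers starting at T_4.
Subsequence C is 74, 73, 72, 71, 70, which is arithmetic, step −1.
Term 18 comes from subsequence C (its 6th entry): 69.
The 19th slot belongs to subsequence A; its 7th term is 93.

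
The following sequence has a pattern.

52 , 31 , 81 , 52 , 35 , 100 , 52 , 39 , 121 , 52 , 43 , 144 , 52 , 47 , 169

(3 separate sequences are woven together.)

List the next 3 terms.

Taking every 3rd term gives 3 separate tracks.
Track A = 52, 52, 52, 52, 52: the constant sequence 52.
Track B = 31, 35, 39, 43, 47: arithmetic with common difference +4.
Track C = 81, 100, 121, 144, 169: consecutive squares n² from n = 9.
Term 16 comes from track A (its 6th entry): 52.
Position 17 → track B, term 6 = 51.
Position 18 falls in track C as its term 6, giving 196.

52, 51, 196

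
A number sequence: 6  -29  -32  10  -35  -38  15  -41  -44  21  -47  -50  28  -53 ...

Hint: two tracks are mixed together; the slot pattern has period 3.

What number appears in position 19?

45

Reading positions in blocks of 3 reveals the pattern ABB — 2 tracks woven together.
Track A is 6, 10, 15, 21, 28, which is triangular numbers starting at T_3.
Track B is -29, -32, -35, -38, -41, -44, -47, -50, -53, which is arithmetic with common difference −3.
Term 19 comes from track A (its 7th entry): 45.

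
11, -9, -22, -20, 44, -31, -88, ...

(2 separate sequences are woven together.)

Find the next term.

The terms cycle through 2 interleaved subsequences.
Stream A: 11, -22, 44, -88 — geometric with ratio -2.
Stream B: -9, -20, -31 — linear: a_n = 2 − 11·n.
The 8th slot belongs to stream B; its 4th term is -42.

-42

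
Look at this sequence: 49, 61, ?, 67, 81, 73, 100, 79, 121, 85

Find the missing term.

Odd-indexed and even-indexed terms follow separate rules.
Track A: 49, ?, 81, 100, 121. The squares 7², 8², 9², ….
Track B: 61, 67, 73, 79, 85. Adding 6 each time.
The gap is track A's term 2; the rule gives 64.

64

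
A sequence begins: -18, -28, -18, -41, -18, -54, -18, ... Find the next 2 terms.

-67, -18

The terms cycle through 2 interleaved subsequences.
Track A: -18, -18, -18, -18 — always -18.
Track B: -28, -41, -54 — arithmetic with common difference −13.
Position 8 falls in track B as its term 4, giving -67.
Position 9 falls in track A as its term 5, giving -18.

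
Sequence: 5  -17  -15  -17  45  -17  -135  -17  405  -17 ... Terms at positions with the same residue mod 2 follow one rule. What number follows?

-1215

The terms cycle through 2 interleaved subsequences.
Stream A: 5, -15, 45, -135, 405. A geometric progression (common ratio -3).
Stream B: -17, -17, -17, -17, -17. The constant sequence -17.
Position 11 → stream A, term 6 = -1215.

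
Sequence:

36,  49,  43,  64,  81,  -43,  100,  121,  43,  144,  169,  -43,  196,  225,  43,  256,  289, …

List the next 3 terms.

-43, 324, 361

Reading positions in blocks of 3 reveals the pattern AAB — 2 tracks woven together.
Track A: 36, 49, 64, 81, 100, 121, 144, 169, 196, 225, 256, 289 — perfect squares starting at 6².
Track B: 43, -43, 43, -43, 43 — the oscillation 43·(−1)^(n+1).
Position 18 → track B, term 6 = -43.
Term 19 comes from track A (its 13th entry): 324.
Term 20 comes from track A (its 14th entry): 361.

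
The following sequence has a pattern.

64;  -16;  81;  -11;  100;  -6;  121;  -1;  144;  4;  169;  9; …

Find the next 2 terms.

196, 14

Split by position mod 2 into 2 tracks.
Stream A: 64, 81, 100, 121, 144, 169. The squares 8², 9², 10², ….
Stream B: -16, -11, -6, -1, 4, 9. Arithmetic with common difference +5.
Term 13 comes from stream A (its 7th entry): 196.
Term 14 comes from stream B (its 7th entry): 14.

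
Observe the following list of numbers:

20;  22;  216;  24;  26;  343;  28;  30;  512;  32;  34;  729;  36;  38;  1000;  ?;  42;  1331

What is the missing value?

40

The slot pattern repeats as AAB (period 3), so there are 2 interleaved tracks.
Track A: 20, 22, 24, 26, 28, 30, 32, 34, 36, 38, ?, 42. Linear: a_n = 18 + 2·n.
Track B: 216, 343, 512, 729, 1000, 1331. Consecutive cubes n³ from n = 6.
Filling track A at index 11 by its rule yields 40.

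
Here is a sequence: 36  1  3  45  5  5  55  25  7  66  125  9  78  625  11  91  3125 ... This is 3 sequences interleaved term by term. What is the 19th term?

The terms cycle through 3 interleaved subsequences.
Track A: 36, 45, 55, 66, 78, 91 — the triangular numbers T_8, T_9, ….
Track B: 1, 5, 25, 125, 625, 3125 — powers of 5.
Track C: 3, 5, 7, 9, 11 — adding 2 each time.
The 19th slot belongs to track A; its 7th term is 105.

105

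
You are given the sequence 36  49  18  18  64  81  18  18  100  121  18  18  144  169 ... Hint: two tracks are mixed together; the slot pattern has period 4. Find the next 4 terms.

Reading positions in blocks of 4 reveals the pattern AABB — 2 tracks woven together.
Subsequence A = 36, 49, 64, 81, 100, 121, 144, 169: perfect squares starting at 6².
Subsequence B = 18, 18, 18, 18, 18, 18: the constant sequence 18.
Position 15 → subsequence B, term 7 = 18.
Position 16 → subsequence B, term 8 = 18.
Position 17 → subsequence A, term 9 = 196.
Position 18 falls in subsequence A as its term 10, giving 225.

18, 18, 196, 225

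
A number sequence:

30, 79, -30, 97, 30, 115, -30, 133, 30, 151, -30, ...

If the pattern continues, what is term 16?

205

Taking every 2nd term gives 2 separate tracks.
Track A: 30, -30, 30, -30, 30, -30 — alternating ±30.
Track B: 79, 97, 115, 133, 151 — adding 18 each time.
Position 16 → track B, term 8 = 205.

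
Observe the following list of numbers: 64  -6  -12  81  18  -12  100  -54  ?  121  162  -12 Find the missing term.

The terms cycle through 3 interleaved subsequences.
Subsequence A = 64, 81, 100, 121: the squares 8², 9², 10², ….
Subsequence B = -6, 18, -54, 162: multiplying by -3 each time.
Subsequence C = -12, -12, ?, -12: always -12.
So the missing entry in subsequence C is -12.

-12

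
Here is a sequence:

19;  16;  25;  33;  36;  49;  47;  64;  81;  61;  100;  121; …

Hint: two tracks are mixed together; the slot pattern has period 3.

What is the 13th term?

The slot pattern repeats as ABB (period 3), so there are 2 interleaved tracks.
Subsequence A: 19, 33, 47, 61 — arithmetic with common difference +14.
Subsequence B: 16, 25, 36, 49, 64, 81, 100, 121 — perfect squares starting at 4².
Term 13 comes from subsequence A (its 5th entry): 75.

75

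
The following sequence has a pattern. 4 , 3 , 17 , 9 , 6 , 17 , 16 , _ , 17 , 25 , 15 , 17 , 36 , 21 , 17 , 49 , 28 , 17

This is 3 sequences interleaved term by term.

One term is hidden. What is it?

Split by position mod 3: positions 1, 4, 7, … form one track, and each other residue class forms its own.
Track A is 4, 9, 16, 25, 36, 49, which is consecutive squares n² from n = 2.
Track B is 3, 6, ?, 15, 21, 28, which is the triangular numbers T_2, T_3, ….
Track C is 17, 17, 17, 17, 17, 17, which is always 17.
So the missing entry in track B is 10.

10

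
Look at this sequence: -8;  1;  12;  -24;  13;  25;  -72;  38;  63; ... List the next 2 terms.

-216, 101

The slot pattern repeats as ABB (period 3), so there are 2 interleaved tracks.
Stream A: -8, -24, -72 (geometric, ×3 each step).
Stream B: 1, 12, 13, 25, 38, 63 (each term equals the sum of the previous two).
Position 10 falls in stream A as its term 4, giving -216.
Position 11 falls in stream B as its term 7, giving 101.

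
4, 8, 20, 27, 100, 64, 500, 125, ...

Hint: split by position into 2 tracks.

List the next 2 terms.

2500, 216

Odd-indexed and even-indexed terms follow separate rules.
Track A is 4, 20, 100, 500, which is geometric with ratio 5.
Track B is 8, 27, 64, 125, which is perfect cubes starting at 2³.
The 9th slot belongs to track A; its 5th term is 2500.
Term 10 comes from track B (its 5th entry): 216.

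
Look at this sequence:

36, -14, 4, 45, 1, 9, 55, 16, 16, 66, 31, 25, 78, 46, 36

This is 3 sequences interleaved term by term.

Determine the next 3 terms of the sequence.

91, 61, 49

The terms cycle through 3 interleaved subsequences.
Stream A = 36, 45, 55, 66, 78: triangular numbers n(n+1)/2 for n = 8, 9, ….
Stream B = -14, 1, 16, 31, 46: arithmetic, step +15.
Stream C = 4, 9, 16, 25, 36: consecutive squares n² from n = 2.
Term 16 comes from stream A (its 6th entry): 91.
The 17th slot belongs to stream B; its 6th term is 61.
Position 18 falls in stream C as its term 6, giving 49.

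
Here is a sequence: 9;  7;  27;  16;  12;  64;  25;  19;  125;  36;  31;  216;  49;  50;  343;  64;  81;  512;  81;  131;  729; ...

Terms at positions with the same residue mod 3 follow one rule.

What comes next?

100

Split by position mod 3: positions 1, 4, 7, … form one track, and each other residue class forms its own.
Subsequence A is 9, 16, 25, 36, 49, 64, 81, which is perfect squares starting at 3².
Subsequence B is 7, 12, 19, 31, 50, 81, 131, which is Fibonacci-style (each term is the sum of the two before it).
Subsequence C is 27, 64, 125, 216, 343, 512, 729, which is perfect cubes starting at 3³.
The 22nd slot belongs to subsequence A; its 8th term is 100.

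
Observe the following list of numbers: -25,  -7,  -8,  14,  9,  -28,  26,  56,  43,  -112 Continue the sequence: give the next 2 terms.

60, 224

Positions 1, 3, 5, … form one subsequence and positions 2, 4, 6, … form another.
Track A: -25, -8, 9, 26, 43. Arithmetic, step +17.
Track B: -7, 14, -28, 56, -112. Geometric, ×-2 each step.
Position 11 → track A, term 6 = 60.
The 12th slot belongs to track B; its 6th term is 224.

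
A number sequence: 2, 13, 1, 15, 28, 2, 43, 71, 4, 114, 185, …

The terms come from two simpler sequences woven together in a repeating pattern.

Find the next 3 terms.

8, 299, 484

Reading positions in blocks of 3 reveals the pattern AAB — 2 tracks woven together.
Stream A = 2, 13, 15, 28, 43, 71, 114, 185: Fibonacci-style (each term is the sum of the two before it).
Stream B = 1, 2, 4: successive powers of 2.
The 12th slot belongs to stream B; its 4th term is 8.
Position 13 → stream A, term 9 = 299.
Term 14 comes from stream A (its 10th entry): 484.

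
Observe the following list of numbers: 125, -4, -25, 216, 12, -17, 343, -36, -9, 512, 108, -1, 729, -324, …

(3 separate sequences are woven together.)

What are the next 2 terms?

7, 1000

Split by position mod 3 into 3 tracks.
Track A: 125, 216, 343, 512, 729. The cubes 5³, 6³, 7³, ….
Track B: -4, 12, -36, 108, -324. A geometric progression (common ratio -3).
Track C: -25, -17, -9, -1. Adding 8 each time.
Term 15 comes from track C (its 5th entry): 7.
Position 16 → track A, term 6 = 1000.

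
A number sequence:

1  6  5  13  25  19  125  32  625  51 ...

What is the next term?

Odd-indexed and even-indexed terms follow separate rules.
Subsequence A: 1, 5, 25, 125, 625 (powers of 5).
Subsequence B: 6, 13, 19, 32, 51 (a Fibonacci-like recurrence a_n = a_{n-1} + a_{n-2}).
Position 11 falls in subsequence A as its term 6, giving 3125.

3125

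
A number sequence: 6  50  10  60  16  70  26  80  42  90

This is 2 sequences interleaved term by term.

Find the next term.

Split by position mod 2 into 2 tracks.
Track A: 6, 10, 16, 26, 42. Each term equals the sum of the previous two.
Track B: 50, 60, 70, 80, 90. Adding 10 each time.
The 11th slot belongs to track A; its 6th term is 68.

68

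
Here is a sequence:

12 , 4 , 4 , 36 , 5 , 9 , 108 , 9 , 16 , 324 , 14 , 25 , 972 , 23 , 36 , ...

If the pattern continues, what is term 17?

Taking every 3rd term gives 3 separate tracks.
Stream A: 12, 36, 108, 324, 972 — a geometric progression (common ratio 3).
Stream B: 4, 5, 9, 14, 23 — Fibonacci-style (each term is the sum of the two before it).
Stream C: 4, 9, 16, 25, 36 — perfect squares starting at 2².
The 17th slot belongs to stream B; its 6th term is 37.

37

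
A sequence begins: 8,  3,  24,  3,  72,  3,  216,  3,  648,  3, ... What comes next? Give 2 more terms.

1944, 3

Taking every 2nd term gives 2 separate tracks.
Track A = 8, 24, 72, 216, 648: geometric with ratio 3.
Track B = 3, 3, 3, 3, 3: constant 3.
The 11th slot belongs to track A; its 6th term is 1944.
The 12th slot belongs to track B; its 6th term is 3.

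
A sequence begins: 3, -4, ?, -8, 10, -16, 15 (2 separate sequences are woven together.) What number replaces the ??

6

The terms cycle through 2 interleaved subsequences.
Subsequence A: 3, ?, 10, 15. The triangular numbers T_2, T_3, ….
Subsequence B: -4, -8, -16. Geometric, ×2 each step.
The gap is subsequence A's term 2; the rule gives 6.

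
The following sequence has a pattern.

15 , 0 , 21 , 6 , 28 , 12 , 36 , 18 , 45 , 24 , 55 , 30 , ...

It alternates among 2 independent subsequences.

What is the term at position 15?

78

Positions 1, 3, 5, … form one subsequence and positions 2, 4, 6, … form another.
Subsequence A: 15, 21, 28, 36, 45, 55 — the triangular numbers T_5, T_6, ….
Subsequence B: 0, 6, 12, 18, 24, 30 — linear: a_n = -6 + 6·n.
Term 15 comes from subsequence A (its 8th entry): 78.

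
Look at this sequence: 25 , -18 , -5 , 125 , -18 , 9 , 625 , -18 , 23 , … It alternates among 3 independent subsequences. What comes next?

3125

Read the sequence 3 terms at a time; column i is its own pattern.
Subsequence A: 25, 125, 625 — successive powers of 5.
Subsequence B: -18, -18, -18 — the constant sequence -18.
Subsequence C: -5, 9, 23 — arithmetic, step +14.
Term 10 comes from subsequence A (its 4th entry): 3125.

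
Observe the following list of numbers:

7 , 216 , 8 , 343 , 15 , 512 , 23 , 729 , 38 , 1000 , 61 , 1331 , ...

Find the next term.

Split by position mod 2 into 2 tracks.
Track A: 7, 8, 15, 23, 38, 61. Fibonacci-style (each term is the sum of the two before it).
Track B: 216, 343, 512, 729, 1000, 1331. Consecutive cubes n³ from n = 6.
Term 13 comes from track A (its 7th entry): 99.

99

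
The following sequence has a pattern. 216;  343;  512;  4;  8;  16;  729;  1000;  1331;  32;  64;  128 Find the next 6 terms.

The slot pattern repeats as AAABBB (period 6), so there are 2 interleaved tracks.
Stream A: 216, 343, 512, 729, 1000, 1331. The cubes 6³, 7³, 8³, ….
Stream B: 4, 8, 16, 32, 64, 128. Powers 2^2, 2^3, 2^4, ….
Term 13 comes from stream A (its 7th entry): 1728.
The 14th slot belongs to stream A; its 8th term is 2197.
Position 15 → stream A, term 9 = 2744.
Position 16 → stream B, term 7 = 256.
Term 17 comes from stream B (its 8th entry): 512.
Position 18 → stream B, term 9 = 1024.

1728, 2197, 2744, 256, 512, 1024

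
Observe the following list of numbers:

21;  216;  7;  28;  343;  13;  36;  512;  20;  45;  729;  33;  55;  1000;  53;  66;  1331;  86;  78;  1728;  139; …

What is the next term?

91

Split by position mod 3 into 3 tracks.
Stream A: 21, 28, 36, 45, 55, 66, 78. The triangular numbers T_6, T_7, ….
Stream B: 216, 343, 512, 729, 1000, 1331, 1728. Consecutive cubes n³ from n = 6.
Stream C: 7, 13, 20, 33, 53, 86, 139. A Fibonacci-like recurrence a_n = a_{n-1} + a_{n-2}.
Position 22 → stream A, term 8 = 91.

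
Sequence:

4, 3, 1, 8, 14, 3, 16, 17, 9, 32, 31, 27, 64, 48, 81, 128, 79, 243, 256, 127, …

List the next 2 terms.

Split by position mod 3 into 3 tracks.
Subsequence A: 4, 8, 16, 32, 64, 128, 256. Geometric, ×2 each step.
Subsequence B: 3, 14, 17, 31, 48, 79, 127. Fibonacci-style (each term is the sum of the two before it).
Subsequence C: 1, 3, 9, 27, 81, 243. Powers of 3.
Term 21 comes from subsequence C (its 7th entry): 729.
The 22nd slot belongs to subsequence A; its 8th term is 512.

729, 512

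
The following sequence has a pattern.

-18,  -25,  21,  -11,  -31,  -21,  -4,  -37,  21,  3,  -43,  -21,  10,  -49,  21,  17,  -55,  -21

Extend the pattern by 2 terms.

24, -61

Split by position mod 3 into 3 tracks.
Track A is -18, -11, -4, 3, 10, 17, which is arithmetic, step +7.
Track B is -25, -31, -37, -43, -49, -55, which is arithmetic, step −6.
Track C is 21, -21, 21, -21, 21, -21, which is alternating ±21.
Term 19 comes from track A (its 7th entry): 24.
The 20th slot belongs to track B; its 7th term is -61.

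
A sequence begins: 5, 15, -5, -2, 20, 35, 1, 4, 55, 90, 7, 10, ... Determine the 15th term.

13

Reading positions in blocks of 4 reveals the pattern AABB — 2 tracks woven together.
Track A: 5, 15, 20, 35, 55, 90 — each term equals the sum of the previous two.
Track B: -5, -2, 1, 4, 7, 10 — arithmetic, step +3.
Term 15 comes from track B (its 7th entry): 13.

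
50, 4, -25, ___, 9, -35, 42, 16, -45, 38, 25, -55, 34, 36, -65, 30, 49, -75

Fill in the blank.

46

Split by position mod 3: positions 1, 4, 7, … form one track, and each other residue class forms its own.
Track A: 50, ?, 42, 38, 34, 30 (subtracting 4 each time).
Track B: 4, 9, 16, 25, 36, 49 (the squares 2², 3², 4², …).
Track C: -25, -35, -45, -55, -65, -75 (subtracting 10 each time).
So the missing entry in track A is 46.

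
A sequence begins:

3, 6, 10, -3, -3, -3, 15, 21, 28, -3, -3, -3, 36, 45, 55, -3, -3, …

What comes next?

-3

Positions follow the repeating pattern AAABBB; grouping by letter gives 2 tracks.
Subsequence A: 3, 6, 10, 15, 21, 28, 36, 45, 55 — triangular numbers n(n+1)/2 for n = 2, 3, ….
Subsequence B: -3, -3, -3, -3, -3, -3, -3, -3 — the constant sequence -3.
Position 18 falls in subsequence B as its term 9, giving -3.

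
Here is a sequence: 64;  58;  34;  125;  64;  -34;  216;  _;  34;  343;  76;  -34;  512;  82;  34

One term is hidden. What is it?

Taking every 3rd term gives 3 separate tracks.
Subsequence A: 64, 125, 216, 343, 512 — consecutive cubes n³ from n = 4.
Subsequence B: 58, 64, ?, 76, 82 — adding 6 each time.
Subsequence C: 34, -34, 34, -34, 34 — the oscillation 34·(−1)^(n+1).
The gap is subsequence B's term 3; the rule gives 70.

70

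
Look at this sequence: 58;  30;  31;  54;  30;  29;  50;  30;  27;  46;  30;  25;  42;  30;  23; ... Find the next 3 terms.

Taking every 3rd term gives 3 separate tracks.
Stream A is 58, 54, 50, 46, 42, which is arithmetic with common difference −4.
Stream B is 30, 30, 30, 30, 30, which is always 30.
Stream C is 31, 29, 27, 25, 23, which is linear: a_n = 33 − 2·n.
Position 16 falls in stream A as its term 6, giving 38.
Position 17 falls in stream B as its term 6, giving 30.
The 18th slot belongs to stream C; its 6th term is 21.

38, 30, 21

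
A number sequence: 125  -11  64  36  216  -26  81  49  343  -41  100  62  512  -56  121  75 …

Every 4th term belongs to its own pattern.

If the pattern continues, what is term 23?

The terms cycle through 4 interleaved subsequences.
Stream A is 125, 216, 343, 512, which is the cubes 5³, 6³, 7³, ….
Stream B is -11, -26, -41, -56, which is arithmetic with common difference −15.
Stream C is 64, 81, 100, 121, which is perfect squares starting at 8².
Stream D is 36, 49, 62, 75, which is arithmetic, step +13.
The 23rd slot belongs to stream C; its 6th term is 169.

169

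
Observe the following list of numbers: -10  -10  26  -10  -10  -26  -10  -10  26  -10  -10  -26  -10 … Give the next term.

-10

Positions follow the repeating pattern AAB; grouping by letter gives 2 tracks.
Track A: -10, -10, -10, -10, -10, -10, -10, -10, -10 — always -10.
Track B: 26, -26, 26, -26 — oscillating between 26 and -26.
Position 14 falls in track A as its term 10, giving -10.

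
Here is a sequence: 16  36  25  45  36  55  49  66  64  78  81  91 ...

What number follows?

Taking every 2nd term gives 2 separate tracks.
Stream A: 16, 25, 36, 49, 64, 81. Consecutive squares n² from n = 4.
Stream B: 36, 45, 55, 66, 78, 91. The triangular numbers T_8, T_9, ….
Term 13 comes from stream A (its 7th entry): 100.

100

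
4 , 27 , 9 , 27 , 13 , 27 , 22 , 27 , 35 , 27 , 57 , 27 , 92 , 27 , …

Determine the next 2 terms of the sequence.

149, 27

The terms cycle through 2 interleaved subsequences.
Track A: 4, 9, 13, 22, 35, 57, 92 (Fibonacci-style (each term is the sum of the two before it)).
Track B: 27, 27, 27, 27, 27, 27, 27 (constant 27).
The 15th slot belongs to track A; its 8th term is 149.
The 16th slot belongs to track B; its 8th term is 27.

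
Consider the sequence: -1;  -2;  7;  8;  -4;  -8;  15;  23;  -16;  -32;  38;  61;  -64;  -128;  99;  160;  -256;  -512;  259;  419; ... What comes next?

-1024

Reading positions in blocks of 4 reveals the pattern AABB — 2 tracks woven together.
Subsequence A: -1, -2, -4, -8, -16, -32, -64, -128, -256, -512 — geometric, ×2 each step.
Subsequence B: 7, 8, 15, 23, 38, 61, 99, 160, 259, 419 — a Fibonacci-like recurrence a_n = a_{n-1} + a_{n-2}.
Position 21 → subsequence A, term 11 = -1024.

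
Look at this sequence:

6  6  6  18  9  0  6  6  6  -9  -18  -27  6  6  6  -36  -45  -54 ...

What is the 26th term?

Positions follow the repeating pattern AAABBB; grouping by letter gives 2 tracks.
Track A: 6, 6, 6, 6, 6, 6, 6, 6, 6. Always 6.
Track B: 18, 9, 0, -9, -18, -27, -36, -45, -54. Subtracting 9 each time.
Term 26 comes from track A (its 14th entry): 6.

6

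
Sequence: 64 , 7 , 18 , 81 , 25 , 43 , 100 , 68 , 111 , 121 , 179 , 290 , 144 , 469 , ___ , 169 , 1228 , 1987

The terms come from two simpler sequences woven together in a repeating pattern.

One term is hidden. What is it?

759

The slot pattern repeats as ABB (period 3), so there are 2 interleaved tracks.
Track A: 64, 81, 100, 121, 144, 169 — consecutive squares n² from n = 8.
Track B: 7, 18, 25, 43, 68, 111, 179, 290, 469, ?, 1228, 1987 — each term equals the sum of the previous two.
The gap is track B's term 10; the rule gives 759.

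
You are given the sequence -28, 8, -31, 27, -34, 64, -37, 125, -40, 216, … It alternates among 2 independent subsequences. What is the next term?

-43

Split by position mod 2 into 2 tracks.
Subsequence A is -28, -31, -34, -37, -40, which is linear: a_n = -25 − 3·n.
Subsequence B is 8, 27, 64, 125, 216, which is the cubes 2³, 3³, 4³, ….
Term 11 comes from subsequence A (its 6th entry): -43.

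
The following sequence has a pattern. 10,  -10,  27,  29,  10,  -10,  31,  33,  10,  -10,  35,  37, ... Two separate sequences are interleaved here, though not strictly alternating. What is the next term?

10

Reading positions in blocks of 4 reveals the pattern AABB — 2 tracks woven together.
Stream A: 10, -10, 10, -10, 10, -10 — alternating ±10.
Stream B: 27, 29, 31, 33, 35, 37 — linear: a_n = 25 + 2·n.
Position 13 falls in stream A as its term 7, giving 10.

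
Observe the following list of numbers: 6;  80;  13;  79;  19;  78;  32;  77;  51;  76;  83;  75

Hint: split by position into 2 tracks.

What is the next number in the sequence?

134

Odd-indexed and even-indexed terms follow separate rules.
Track A = 6, 13, 19, 32, 51, 83: a Fibonacci-like recurrence a_n = a_{n-1} + a_{n-2}.
Track B = 80, 79, 78, 77, 76, 75: linear: a_n = 81 − n.
Term 13 comes from track A (its 7th entry): 134.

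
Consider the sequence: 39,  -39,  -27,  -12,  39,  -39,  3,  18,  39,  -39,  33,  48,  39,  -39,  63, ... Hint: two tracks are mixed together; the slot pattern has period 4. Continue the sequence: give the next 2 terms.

78, 39

Reading positions in blocks of 4 reveals the pattern AABB — 2 tracks woven together.
Track A: 39, -39, 39, -39, 39, -39, 39, -39. The oscillation 39·(−1)^(n+1).
Track B: -27, -12, 3, 18, 33, 48, 63. Adding 15 each time.
Position 16 → track B, term 8 = 78.
The 17th slot belongs to track A; its 9th term is 39.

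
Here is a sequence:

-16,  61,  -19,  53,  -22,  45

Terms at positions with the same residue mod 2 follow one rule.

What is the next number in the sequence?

Split by position mod 2 into 2 tracks.
Stream A = -16, -19, -22: subtracting 3 each time.
Stream B = 61, 53, 45: subtracting 8 each time.
Term 7 comes from stream A (its 4th entry): -25.

-25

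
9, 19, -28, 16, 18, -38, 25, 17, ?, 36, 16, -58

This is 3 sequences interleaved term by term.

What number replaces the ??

Split by position mod 3: positions 1, 4, 7, … form one track, and each other residue class forms its own.
Stream A = 9, 16, 25, 36: perfect squares starting at 3².
Stream B = 19, 18, 17, 16: subtracting 1 each time.
Stream C = -28, -38, ?, -58: linear: a_n = -18 − 10·n.
Stream C's pattern makes the blank -48.

-48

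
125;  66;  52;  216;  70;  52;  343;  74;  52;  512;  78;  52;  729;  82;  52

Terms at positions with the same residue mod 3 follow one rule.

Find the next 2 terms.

1000, 86

Read the sequence 3 terms at a time; column i is its own pattern.
Track A: 125, 216, 343, 512, 729 — perfect cubes starting at 5³.
Track B: 66, 70, 74, 78, 82 — adding 4 each time.
Track C: 52, 52, 52, 52, 52 — the constant sequence 52.
Term 16 comes from track A (its 6th entry): 1000.
The 17th slot belongs to track B; its 6th term is 86.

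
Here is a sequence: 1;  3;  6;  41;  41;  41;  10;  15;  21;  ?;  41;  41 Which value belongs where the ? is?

41

The slot pattern repeats as AAABBB (period 6), so there are 2 interleaved tracks.
Track A: 1, 3, 6, 10, 15, 21 — the triangular numbers T_1, T_2, ….
Track B: 41, 41, 41, ?, 41, 41 — the constant sequence 41.
The gap is track B's term 4; the rule gives 41.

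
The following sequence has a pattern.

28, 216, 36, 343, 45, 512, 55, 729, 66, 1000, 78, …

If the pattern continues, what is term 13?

91

Odd-indexed and even-indexed terms follow separate rules.
Subsequence A: 28, 36, 45, 55, 66, 78 (triangular numbers starting at T_7).
Subsequence B: 216, 343, 512, 729, 1000 (the cubes 6³, 7³, 8³, …).
Position 13 → subsequence A, term 7 = 91.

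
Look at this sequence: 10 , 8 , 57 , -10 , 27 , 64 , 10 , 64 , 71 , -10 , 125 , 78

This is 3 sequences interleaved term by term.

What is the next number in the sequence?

10

Split by position mod 3: positions 1, 4, 7, … form one track, and each other residue class forms its own.
Track A: 10, -10, 10, -10 — alternating ±10.
Track B: 8, 27, 64, 125 — the cubes 2³, 3³, 4³, ….
Track C: 57, 64, 71, 78 — adding 7 each time.
Position 13 → track A, term 5 = 10.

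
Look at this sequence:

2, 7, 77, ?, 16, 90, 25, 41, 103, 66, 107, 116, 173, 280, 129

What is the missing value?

Reading positions in blocks of 3 reveals the pattern AAB — 2 tracks woven together.
Subsequence A is 2, 7, ?, 16, 25, 41, 66, 107, 173, 280, which is each term equals the sum of the previous two.
Subsequence B is 77, 90, 103, 116, 129, which is arithmetic, step +13.
Filling subsequence A at index 3 by its rule yields 9.

9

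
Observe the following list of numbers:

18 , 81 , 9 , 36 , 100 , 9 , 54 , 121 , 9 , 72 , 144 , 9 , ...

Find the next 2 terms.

Read the sequence 3 terms at a time; column i is its own pattern.
Track A = 18, 36, 54, 72: arithmetic with common difference +18.
Track B = 81, 100, 121, 144: the squares 9², 10², 11², ….
Track C = 9, 9, 9, 9: always 9.
Term 13 comes from track A (its 5th entry): 90.
Position 14 falls in track B as its term 5, giving 169.

90, 169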